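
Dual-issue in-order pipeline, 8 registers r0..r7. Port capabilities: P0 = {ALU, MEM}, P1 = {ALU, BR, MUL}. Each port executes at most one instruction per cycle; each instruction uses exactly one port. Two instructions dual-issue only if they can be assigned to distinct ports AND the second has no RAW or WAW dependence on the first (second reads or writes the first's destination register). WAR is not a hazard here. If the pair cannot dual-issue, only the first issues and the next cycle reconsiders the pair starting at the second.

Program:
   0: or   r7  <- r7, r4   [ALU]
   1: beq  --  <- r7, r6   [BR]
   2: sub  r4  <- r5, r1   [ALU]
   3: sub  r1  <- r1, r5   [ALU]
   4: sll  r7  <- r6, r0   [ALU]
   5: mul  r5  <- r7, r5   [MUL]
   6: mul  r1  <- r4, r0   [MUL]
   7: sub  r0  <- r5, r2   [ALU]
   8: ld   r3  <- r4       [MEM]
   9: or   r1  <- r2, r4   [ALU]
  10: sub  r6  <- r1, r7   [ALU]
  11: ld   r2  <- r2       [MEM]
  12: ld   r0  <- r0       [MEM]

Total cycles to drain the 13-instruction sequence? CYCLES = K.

0. or.ALU @i0  | RAW r7
1. beq.BR sub.ALU @i1/i2  | pair
2. sub.ALU sll.ALU @i3/i4  | pair
3. mul.MUL @i5  | no-port MUL/MUL
4. mul.MUL sub.ALU @i6/i7  | pair
5. ld.MEM or.ALU @i8/i9  | pair
6. sub.ALU ld.MEM @i10/i11  | pair
7. ld.MEM @i12  | tail

CYCLES = 8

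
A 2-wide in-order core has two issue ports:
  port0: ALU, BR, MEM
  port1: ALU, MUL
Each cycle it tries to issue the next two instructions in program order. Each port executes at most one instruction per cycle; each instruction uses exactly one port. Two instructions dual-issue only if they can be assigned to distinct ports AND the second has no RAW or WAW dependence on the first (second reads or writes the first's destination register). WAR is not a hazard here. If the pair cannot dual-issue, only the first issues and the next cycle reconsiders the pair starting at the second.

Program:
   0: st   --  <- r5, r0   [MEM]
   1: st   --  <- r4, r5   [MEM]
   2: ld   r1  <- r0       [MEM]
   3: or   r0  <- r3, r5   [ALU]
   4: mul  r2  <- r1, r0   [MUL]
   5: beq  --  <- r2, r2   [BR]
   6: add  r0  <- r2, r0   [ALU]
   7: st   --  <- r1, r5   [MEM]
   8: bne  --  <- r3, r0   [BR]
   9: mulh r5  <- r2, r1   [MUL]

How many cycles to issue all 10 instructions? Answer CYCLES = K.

c0: i0 st.MEM  no-port MEM/MEM
c1: i1 st.MEM  no-port MEM/MEM
c2: i2+i3 ld.MEM/or.ALU  pair
c3: i4 mul.MUL  RAW r2
c4: i5+i6 beq.BR/add.ALU  pair
c5: i7 st.MEM  no-port MEM/BR
c6: i8+i9 bne.BR/mulh.MUL  pair

CYCLES = 7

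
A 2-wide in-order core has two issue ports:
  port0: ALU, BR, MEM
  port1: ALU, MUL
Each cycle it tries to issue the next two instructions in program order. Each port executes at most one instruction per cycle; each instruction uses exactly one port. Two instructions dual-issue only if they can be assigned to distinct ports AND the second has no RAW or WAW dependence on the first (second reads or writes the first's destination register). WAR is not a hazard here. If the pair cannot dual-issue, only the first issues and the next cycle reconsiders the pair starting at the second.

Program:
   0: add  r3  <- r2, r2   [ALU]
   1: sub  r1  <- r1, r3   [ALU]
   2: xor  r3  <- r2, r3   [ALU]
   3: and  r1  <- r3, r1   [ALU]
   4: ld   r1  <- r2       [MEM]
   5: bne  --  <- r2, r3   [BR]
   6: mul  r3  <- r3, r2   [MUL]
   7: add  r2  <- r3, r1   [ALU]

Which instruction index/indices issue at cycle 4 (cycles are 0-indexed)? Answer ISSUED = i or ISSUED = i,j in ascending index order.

ISSUED = 5,6

t=0 i0:add.ALU ; RAW r3
t=1 i1,i2:sub.ALU;xor.ALU ; dual
t=2 i3:and.ALU ; WAW r1
t=3 i4:ld.MEM ; no-port MEM/BR
t=4 i5,i6:bne.BR;mul.MUL ; dual
t=5 i7:add.ALU ; tail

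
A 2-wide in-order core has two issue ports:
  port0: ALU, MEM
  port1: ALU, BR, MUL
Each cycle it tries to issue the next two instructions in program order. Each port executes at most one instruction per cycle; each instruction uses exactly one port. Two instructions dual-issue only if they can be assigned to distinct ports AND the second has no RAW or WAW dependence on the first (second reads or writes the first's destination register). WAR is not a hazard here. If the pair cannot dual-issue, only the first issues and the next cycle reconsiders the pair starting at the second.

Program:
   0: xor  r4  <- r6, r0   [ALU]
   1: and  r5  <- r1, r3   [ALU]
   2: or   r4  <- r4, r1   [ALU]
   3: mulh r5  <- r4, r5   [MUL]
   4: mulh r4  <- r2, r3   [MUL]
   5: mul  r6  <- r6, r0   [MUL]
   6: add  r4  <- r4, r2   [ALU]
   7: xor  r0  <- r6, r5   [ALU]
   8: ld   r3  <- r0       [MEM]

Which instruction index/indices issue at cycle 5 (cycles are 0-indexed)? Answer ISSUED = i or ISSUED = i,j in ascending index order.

ISSUED = 7

  cy0 -> i0,i1 (xor and) pair
  cy1 -> i2 (or) RAW r4
  cy2 -> i3 (mulh) no-port MUL/MUL
  cy3 -> i4 (mulh) no-port MUL/MUL
  cy4 -> i5,i6 (mul add) pair
  cy5 -> i7 (xor) RAW r0
  cy6 -> i8 (ld) tail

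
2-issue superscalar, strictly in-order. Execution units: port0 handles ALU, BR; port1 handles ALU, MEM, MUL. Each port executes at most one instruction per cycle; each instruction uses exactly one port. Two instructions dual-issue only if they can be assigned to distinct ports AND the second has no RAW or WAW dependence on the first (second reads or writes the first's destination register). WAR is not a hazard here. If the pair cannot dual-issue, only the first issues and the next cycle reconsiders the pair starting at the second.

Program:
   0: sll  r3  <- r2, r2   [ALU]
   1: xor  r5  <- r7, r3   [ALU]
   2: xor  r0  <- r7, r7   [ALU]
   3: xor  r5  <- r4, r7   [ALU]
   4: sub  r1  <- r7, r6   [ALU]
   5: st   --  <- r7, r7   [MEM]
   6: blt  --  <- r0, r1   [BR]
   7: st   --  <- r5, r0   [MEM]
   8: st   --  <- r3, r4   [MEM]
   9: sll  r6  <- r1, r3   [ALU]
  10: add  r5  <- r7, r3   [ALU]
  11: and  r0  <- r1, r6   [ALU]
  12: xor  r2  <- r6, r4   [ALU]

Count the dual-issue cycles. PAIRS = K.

PAIRS = 5

0. sll.ALU @i0  | RAW r3
1. xor.ALU;xor.ALU @i1&i2  | pair
2. xor.ALU;sub.ALU @i3&i4  | pair
3. st.MEM;blt.BR @i5&i6  | pair
4. st.MEM @i7  | no-port MEM/MEM
5. st.MEM;sll.ALU @i8&i9  | pair
6. add.ALU;and.ALU @i10&i11  | pair
7. xor.ALU @i12  | tail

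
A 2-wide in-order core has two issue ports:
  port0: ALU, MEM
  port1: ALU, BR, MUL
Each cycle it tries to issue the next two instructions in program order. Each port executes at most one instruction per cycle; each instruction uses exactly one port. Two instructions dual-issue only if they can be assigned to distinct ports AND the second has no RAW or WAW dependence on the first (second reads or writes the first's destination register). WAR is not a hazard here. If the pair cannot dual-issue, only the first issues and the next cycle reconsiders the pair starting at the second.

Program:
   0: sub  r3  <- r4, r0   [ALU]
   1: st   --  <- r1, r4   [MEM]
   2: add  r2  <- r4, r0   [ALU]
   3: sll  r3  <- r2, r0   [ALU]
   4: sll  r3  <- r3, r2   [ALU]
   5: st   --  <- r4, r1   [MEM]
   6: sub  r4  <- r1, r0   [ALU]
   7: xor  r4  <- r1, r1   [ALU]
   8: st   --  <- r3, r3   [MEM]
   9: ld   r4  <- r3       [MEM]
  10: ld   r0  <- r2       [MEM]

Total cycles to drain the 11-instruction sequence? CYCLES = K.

[0] i0+i1  sub st  -- pair
[1] i2  add  -- RAW r2
[2] i3  sll  -- RAW+WAW r3
[3] i4+i5  sll st  -- pair
[4] i6  sub  -- WAW r4
[5] i7+i8  xor st  -- pair
[6] i9  ld  -- no-port MEM/MEM
[7] i10  ld  -- tail

CYCLES = 8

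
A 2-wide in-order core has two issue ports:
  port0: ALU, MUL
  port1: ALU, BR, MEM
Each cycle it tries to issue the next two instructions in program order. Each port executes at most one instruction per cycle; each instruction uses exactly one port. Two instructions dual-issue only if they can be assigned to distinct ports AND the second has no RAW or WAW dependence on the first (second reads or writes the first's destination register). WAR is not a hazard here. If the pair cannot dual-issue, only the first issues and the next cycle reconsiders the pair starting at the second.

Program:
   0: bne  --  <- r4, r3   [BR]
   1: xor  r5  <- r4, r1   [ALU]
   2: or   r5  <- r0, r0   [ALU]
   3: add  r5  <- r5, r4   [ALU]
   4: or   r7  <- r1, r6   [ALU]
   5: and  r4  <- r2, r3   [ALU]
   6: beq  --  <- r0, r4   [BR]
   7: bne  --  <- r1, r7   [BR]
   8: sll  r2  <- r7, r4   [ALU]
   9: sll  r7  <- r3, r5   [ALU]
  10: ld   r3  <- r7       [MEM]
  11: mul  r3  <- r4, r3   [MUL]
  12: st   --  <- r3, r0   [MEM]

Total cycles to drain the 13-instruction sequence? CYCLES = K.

CYCLES = 10

#0 head=0: bne.BR+xor.ALU i0+i1 pair
#1 head=2: or.ALU i2 RAW+WAW r5
#2 head=3: add.ALU+or.ALU i3+i4 pair
#3 head=5: and.ALU i5 RAW r4
#4 head=6: beq.BR i6 no-port BR/BR
#5 head=7: bne.BR+sll.ALU i7+i8 pair
#6 head=9: sll.ALU i9 RAW r7
#7 head=10: ld.MEM i10 RAW+WAW r3
#8 head=11: mul.MUL i11 RAW r3
#9 head=12: st.MEM i12 tail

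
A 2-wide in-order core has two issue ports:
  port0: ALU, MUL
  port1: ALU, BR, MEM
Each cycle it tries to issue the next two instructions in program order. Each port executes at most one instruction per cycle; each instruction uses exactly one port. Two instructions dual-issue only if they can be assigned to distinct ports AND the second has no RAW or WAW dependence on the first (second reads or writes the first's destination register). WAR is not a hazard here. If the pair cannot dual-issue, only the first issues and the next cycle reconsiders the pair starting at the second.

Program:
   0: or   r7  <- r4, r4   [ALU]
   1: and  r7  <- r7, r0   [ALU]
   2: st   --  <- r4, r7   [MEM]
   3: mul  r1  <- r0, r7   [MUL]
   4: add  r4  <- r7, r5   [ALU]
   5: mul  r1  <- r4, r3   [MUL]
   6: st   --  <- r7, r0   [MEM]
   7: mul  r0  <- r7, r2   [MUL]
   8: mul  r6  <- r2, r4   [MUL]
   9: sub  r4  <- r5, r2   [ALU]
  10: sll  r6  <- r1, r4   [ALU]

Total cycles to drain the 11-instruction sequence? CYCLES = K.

  cy0 -> i0 (or) RAW+WAW r7
  cy1 -> i1 (and) RAW r7
  cy2 -> i2&i3 (st;mul) 2-wide
  cy3 -> i4 (add) RAW r4
  cy4 -> i5&i6 (mul;st) 2-wide
  cy5 -> i7 (mul) no-port MUL/MUL
  cy6 -> i8&i9 (mul;sub) 2-wide
  cy7 -> i10 (sll) tail

CYCLES = 8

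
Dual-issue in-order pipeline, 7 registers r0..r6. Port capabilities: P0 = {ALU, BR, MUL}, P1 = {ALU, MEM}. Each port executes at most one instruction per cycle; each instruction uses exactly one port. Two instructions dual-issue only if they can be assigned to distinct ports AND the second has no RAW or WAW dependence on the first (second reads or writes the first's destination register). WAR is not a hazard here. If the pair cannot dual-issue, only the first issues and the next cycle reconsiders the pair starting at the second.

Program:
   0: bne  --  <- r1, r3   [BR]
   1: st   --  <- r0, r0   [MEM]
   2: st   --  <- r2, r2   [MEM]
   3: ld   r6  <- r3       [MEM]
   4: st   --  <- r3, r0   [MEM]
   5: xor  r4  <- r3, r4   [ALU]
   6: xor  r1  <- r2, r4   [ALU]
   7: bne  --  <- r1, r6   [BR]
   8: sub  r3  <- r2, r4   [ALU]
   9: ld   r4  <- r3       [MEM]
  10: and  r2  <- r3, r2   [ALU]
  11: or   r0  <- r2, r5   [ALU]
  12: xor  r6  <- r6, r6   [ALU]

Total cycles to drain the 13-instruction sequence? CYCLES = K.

CYCLES = 8

[0] i0,i1  bne st  -- 2-wide
[1] i2  st  -- no-port MEM/MEM
[2] i3  ld  -- no-port MEM/MEM
[3] i4,i5  st xor  -- 2-wide
[4] i6  xor  -- RAW r1
[5] i7,i8  bne sub  -- 2-wide
[6] i9,i10  ld and  -- 2-wide
[7] i11,i12  or xor  -- 2-wide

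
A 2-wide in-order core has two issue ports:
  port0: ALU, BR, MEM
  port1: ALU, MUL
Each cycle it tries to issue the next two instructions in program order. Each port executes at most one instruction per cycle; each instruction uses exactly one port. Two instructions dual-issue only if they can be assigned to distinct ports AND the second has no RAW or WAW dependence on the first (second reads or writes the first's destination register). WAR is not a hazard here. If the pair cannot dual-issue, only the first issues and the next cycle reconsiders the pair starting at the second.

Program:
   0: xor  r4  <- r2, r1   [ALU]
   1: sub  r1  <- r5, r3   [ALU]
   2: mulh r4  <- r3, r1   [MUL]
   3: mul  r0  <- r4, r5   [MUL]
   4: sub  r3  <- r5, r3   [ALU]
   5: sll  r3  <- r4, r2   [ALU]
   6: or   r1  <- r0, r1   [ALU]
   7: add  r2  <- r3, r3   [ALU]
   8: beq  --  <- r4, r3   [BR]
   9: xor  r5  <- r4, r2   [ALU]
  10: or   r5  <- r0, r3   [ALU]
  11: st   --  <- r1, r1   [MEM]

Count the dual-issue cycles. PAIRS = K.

  cy0 -> i0&i1 (xor.ALU/sub.ALU) dual
  cy1 -> i2 (mulh.MUL) no-port MUL/MUL
  cy2 -> i3&i4 (mul.MUL/sub.ALU) dual
  cy3 -> i5&i6 (sll.ALU/or.ALU) dual
  cy4 -> i7&i8 (add.ALU/beq.BR) dual
  cy5 -> i9 (xor.ALU) WAW r5
  cy6 -> i10&i11 (or.ALU/st.MEM) dual

PAIRS = 5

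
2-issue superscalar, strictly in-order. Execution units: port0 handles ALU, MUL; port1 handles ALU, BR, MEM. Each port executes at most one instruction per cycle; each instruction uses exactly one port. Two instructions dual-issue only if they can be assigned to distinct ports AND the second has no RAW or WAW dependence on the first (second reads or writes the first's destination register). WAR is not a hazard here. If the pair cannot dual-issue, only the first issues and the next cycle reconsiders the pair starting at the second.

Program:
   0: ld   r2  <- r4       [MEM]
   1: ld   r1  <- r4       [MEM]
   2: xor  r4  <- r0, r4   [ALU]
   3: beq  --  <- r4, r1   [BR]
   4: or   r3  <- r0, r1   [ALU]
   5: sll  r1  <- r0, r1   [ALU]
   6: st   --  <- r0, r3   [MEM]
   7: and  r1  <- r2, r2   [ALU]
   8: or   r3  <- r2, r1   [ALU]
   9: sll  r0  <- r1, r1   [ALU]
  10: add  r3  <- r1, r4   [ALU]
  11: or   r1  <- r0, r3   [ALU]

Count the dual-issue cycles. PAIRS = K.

t=0 i0:ld.MEM ; no-port MEM/MEM
t=1 i1,i2:ld.MEM xor.ALU ; 2-wide
t=2 i3,i4:beq.BR or.ALU ; 2-wide
t=3 i5,i6:sll.ALU st.MEM ; 2-wide
t=4 i7:and.ALU ; RAW r1
t=5 i8,i9:or.ALU sll.ALU ; 2-wide
t=6 i10:add.ALU ; RAW r3
t=7 i11:or.ALU ; tail

PAIRS = 4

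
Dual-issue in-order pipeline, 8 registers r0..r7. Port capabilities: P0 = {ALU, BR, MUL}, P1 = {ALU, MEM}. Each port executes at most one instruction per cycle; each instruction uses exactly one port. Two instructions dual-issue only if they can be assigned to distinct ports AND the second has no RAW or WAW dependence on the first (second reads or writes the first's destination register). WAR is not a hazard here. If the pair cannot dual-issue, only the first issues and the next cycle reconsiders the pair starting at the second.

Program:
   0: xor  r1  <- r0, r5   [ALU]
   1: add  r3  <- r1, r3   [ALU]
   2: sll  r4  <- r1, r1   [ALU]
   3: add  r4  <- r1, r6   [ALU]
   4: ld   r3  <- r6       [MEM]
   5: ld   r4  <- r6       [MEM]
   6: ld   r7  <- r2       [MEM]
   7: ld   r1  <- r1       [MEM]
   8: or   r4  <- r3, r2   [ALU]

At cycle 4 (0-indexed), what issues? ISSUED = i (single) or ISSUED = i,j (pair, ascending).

  cy0 -> i0 (xor.ALU) RAW r1
  cy1 -> i1&i2 (add.ALU;sll.ALU) dual
  cy2 -> i3&i4 (add.ALU;ld.MEM) dual
  cy3 -> i5 (ld.MEM) no-port MEM/MEM
  cy4 -> i6 (ld.MEM) no-port MEM/MEM
  cy5 -> i7&i8 (ld.MEM;or.ALU) dual

ISSUED = 6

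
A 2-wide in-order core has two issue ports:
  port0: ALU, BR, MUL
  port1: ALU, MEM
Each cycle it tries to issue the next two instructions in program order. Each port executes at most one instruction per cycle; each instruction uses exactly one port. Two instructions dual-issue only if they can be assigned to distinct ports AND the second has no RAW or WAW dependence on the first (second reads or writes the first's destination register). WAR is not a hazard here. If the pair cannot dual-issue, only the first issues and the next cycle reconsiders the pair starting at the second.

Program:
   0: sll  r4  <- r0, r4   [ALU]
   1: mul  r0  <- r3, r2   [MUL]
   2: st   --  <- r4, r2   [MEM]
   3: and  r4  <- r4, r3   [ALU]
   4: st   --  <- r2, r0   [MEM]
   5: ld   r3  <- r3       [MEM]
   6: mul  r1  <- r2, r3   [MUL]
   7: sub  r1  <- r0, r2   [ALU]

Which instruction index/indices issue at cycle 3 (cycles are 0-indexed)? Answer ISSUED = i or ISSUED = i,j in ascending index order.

t=0 i0,i1:sll;mul ; dual
t=1 i2,i3:st;and ; dual
t=2 i4:st ; no-port MEM/MEM
t=3 i5:ld ; RAW r3
t=4 i6:mul ; WAW r1
t=5 i7:sub ; tail

ISSUED = 5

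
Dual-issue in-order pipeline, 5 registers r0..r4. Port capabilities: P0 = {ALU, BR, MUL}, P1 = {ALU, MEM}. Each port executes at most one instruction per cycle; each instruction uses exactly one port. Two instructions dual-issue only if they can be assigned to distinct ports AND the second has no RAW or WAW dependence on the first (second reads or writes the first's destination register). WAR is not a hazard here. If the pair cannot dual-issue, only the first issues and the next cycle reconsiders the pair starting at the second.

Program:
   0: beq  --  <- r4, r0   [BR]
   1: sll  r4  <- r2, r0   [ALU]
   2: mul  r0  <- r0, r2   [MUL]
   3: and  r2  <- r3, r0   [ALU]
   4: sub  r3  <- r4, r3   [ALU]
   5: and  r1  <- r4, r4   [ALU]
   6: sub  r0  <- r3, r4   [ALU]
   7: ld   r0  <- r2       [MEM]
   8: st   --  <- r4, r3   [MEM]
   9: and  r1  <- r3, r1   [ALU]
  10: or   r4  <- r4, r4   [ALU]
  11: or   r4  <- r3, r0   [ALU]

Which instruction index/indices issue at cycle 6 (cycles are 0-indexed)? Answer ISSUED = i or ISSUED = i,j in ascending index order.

c0: i0+i1 beq sll  pair
c1: i2 mul  RAW r0
c2: i3+i4 and sub  pair
c3: i5+i6 and sub  pair
c4: i7 ld  no-port MEM/MEM
c5: i8+i9 st and  pair
c6: i10 or  WAW r4
c7: i11 or  tail

ISSUED = 10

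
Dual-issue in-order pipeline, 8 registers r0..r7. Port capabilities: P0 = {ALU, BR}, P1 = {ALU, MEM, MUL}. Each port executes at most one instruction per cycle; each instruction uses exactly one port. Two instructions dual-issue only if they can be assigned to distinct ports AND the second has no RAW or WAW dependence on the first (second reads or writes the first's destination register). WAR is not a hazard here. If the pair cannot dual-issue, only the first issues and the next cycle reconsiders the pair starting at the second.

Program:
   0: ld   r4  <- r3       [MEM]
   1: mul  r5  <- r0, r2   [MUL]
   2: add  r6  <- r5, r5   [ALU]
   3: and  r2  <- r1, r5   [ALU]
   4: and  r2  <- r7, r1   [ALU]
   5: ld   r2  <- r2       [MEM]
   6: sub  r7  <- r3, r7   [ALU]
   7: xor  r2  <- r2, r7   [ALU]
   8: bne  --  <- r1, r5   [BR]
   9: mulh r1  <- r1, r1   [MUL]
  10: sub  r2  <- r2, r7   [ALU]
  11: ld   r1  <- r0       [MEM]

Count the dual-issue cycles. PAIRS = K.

[0] i0  ld  -- no-port MEM/MUL
[1] i1  mul  -- RAW r5
[2] i2/i3  add/and  -- 2-wide
[3] i4  and  -- RAW+WAW r2
[4] i5/i6  ld/sub  -- 2-wide
[5] i7/i8  xor/bne  -- 2-wide
[6] i9/i10  mulh/sub  -- 2-wide
[7] i11  ld  -- tail

PAIRS = 4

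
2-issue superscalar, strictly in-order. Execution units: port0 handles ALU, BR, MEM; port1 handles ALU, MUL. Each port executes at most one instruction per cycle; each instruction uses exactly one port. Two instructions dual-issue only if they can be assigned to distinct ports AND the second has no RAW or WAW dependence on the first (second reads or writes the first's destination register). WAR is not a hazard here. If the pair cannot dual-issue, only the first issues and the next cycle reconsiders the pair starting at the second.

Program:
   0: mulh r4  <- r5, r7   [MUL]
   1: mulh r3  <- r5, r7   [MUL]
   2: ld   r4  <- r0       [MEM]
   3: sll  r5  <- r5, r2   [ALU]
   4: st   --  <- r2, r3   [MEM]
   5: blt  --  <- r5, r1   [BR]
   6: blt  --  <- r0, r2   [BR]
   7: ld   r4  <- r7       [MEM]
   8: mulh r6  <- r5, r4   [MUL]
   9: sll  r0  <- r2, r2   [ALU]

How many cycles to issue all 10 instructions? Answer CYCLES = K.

c0: i0 mulh.MUL  no-port MUL/MUL
c1: i1/i2 mulh.MUL/ld.MEM  2-wide
c2: i3/i4 sll.ALU/st.MEM  2-wide
c3: i5 blt.BR  no-port BR/BR
c4: i6 blt.BR  no-port BR/MEM
c5: i7 ld.MEM  RAW r4
c6: i8/i9 mulh.MUL/sll.ALU  2-wide

CYCLES = 7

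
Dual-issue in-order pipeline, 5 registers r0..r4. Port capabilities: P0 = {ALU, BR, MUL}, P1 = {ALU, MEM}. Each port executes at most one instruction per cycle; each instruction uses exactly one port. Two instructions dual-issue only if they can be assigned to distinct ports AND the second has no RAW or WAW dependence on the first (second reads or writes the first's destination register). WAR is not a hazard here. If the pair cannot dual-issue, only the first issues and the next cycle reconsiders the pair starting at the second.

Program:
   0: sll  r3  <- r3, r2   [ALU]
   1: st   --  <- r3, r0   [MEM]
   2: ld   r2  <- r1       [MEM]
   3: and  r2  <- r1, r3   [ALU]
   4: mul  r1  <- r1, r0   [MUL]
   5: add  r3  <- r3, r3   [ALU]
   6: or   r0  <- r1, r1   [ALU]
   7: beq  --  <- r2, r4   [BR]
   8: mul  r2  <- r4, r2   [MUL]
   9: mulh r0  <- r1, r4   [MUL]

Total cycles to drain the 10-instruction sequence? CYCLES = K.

CYCLES = 8

[0] i0  sll  -- RAW r3
[1] i1  st  -- no-port MEM/MEM
[2] i2  ld  -- WAW r2
[3] i3/i4  and mul  -- pair
[4] i5/i6  add or  -- pair
[5] i7  beq  -- no-port BR/MUL
[6] i8  mul  -- no-port MUL/MUL
[7] i9  mulh  -- tail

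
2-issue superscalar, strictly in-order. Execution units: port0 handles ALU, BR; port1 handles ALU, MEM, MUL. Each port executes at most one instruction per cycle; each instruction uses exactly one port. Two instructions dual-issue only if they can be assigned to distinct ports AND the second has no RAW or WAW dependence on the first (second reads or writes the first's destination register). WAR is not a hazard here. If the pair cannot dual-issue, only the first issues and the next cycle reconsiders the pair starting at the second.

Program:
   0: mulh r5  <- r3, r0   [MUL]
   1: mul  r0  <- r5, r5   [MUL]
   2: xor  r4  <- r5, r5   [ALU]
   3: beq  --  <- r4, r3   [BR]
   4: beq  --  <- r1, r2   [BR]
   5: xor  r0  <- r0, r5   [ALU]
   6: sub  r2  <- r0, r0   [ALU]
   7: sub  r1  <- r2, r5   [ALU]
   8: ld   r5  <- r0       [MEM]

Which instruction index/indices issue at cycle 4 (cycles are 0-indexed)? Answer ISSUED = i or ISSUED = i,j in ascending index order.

c0: i0 mulh.MUL  no-port MUL/MUL
c1: i1/i2 mul.MUL+xor.ALU  dual
c2: i3 beq.BR  no-port BR/BR
c3: i4/i5 beq.BR+xor.ALU  dual
c4: i6 sub.ALU  RAW r2
c5: i7/i8 sub.ALU+ld.MEM  dual

ISSUED = 6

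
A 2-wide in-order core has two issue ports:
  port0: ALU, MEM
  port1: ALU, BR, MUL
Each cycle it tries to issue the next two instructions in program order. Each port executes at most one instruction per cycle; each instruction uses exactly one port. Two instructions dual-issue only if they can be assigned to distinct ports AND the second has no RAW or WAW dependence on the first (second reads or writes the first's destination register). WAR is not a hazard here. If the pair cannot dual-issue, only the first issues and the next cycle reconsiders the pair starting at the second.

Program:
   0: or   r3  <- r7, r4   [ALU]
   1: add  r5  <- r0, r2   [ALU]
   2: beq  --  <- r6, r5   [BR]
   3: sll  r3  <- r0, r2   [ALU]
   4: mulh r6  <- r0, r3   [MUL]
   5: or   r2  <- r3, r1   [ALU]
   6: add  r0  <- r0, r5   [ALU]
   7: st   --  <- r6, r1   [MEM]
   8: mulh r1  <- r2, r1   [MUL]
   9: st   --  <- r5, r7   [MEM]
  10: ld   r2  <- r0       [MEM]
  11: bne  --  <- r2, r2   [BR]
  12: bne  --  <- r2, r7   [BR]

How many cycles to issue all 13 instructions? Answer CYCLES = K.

CYCLES = 8

0. or/add @i0,i1  | pair
1. beq/sll @i2,i3  | pair
2. mulh/or @i4,i5  | pair
3. add/st @i6,i7  | pair
4. mulh/st @i8,i9  | pair
5. ld @i10  | RAW r2
6. bne @i11  | no-port BR/BR
7. bne @i12  | tail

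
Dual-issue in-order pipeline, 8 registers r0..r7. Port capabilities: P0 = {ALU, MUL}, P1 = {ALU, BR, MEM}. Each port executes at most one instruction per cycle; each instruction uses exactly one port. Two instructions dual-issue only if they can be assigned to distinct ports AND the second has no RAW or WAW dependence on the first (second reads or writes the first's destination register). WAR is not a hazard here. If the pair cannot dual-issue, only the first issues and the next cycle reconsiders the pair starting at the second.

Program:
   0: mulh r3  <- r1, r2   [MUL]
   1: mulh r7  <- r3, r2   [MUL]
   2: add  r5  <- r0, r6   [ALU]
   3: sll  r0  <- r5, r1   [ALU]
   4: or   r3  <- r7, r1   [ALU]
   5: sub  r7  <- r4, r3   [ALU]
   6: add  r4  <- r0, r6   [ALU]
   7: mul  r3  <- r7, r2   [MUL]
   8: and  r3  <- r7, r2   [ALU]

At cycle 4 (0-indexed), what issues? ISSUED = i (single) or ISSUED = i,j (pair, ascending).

[0] i0  mulh  -- no-port MUL/MUL
[1] i1,i2  mulh;add  -- pair
[2] i3,i4  sll;or  -- pair
[3] i5,i6  sub;add  -- pair
[4] i7  mul  -- WAW r3
[5] i8  and  -- tail

ISSUED = 7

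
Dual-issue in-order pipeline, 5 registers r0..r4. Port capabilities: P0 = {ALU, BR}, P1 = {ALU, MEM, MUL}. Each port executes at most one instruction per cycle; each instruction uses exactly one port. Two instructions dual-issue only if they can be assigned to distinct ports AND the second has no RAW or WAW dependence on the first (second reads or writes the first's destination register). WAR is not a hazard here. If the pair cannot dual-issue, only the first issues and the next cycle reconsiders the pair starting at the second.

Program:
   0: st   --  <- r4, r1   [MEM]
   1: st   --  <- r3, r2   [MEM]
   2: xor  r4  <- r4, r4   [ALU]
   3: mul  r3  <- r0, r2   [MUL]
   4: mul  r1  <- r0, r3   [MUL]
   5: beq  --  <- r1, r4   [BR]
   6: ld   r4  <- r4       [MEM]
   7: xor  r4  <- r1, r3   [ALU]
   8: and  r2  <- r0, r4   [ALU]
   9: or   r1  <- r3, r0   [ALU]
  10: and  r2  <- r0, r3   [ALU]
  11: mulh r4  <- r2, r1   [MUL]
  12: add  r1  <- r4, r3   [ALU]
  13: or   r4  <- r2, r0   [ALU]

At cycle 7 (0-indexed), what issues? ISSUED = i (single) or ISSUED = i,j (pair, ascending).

c0: i0 st.MEM  no-port MEM/MEM
c1: i1&i2 st.MEM+xor.ALU  pair
c2: i3 mul.MUL  no-port MUL/MUL
c3: i4 mul.MUL  RAW r1
c4: i5&i6 beq.BR+ld.MEM  pair
c5: i7 xor.ALU  RAW r4
c6: i8&i9 and.ALU+or.ALU  pair
c7: i10 and.ALU  RAW r2
c8: i11 mulh.MUL  RAW r4
c9: i12&i13 add.ALU+or.ALU  pair

ISSUED = 10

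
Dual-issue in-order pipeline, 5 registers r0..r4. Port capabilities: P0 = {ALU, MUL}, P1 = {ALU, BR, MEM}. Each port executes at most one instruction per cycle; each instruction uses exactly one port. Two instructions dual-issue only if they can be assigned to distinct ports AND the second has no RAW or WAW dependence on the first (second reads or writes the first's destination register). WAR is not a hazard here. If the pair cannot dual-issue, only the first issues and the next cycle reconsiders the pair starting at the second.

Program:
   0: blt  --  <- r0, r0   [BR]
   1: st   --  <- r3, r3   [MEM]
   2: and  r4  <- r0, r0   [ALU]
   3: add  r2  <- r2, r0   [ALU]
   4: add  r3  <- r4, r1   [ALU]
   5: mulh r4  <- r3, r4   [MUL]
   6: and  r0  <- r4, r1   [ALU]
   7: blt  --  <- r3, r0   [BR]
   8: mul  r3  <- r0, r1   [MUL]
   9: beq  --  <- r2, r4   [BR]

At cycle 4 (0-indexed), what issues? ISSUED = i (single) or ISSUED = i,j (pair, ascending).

ISSUED = 6

  cy0 -> i0 (blt) no-port BR/MEM
  cy1 -> i1+i2 (st/and) dual
  cy2 -> i3+i4 (add/add) dual
  cy3 -> i5 (mulh) RAW r4
  cy4 -> i6 (and) RAW r0
  cy5 -> i7+i8 (blt/mul) dual
  cy6 -> i9 (beq) tail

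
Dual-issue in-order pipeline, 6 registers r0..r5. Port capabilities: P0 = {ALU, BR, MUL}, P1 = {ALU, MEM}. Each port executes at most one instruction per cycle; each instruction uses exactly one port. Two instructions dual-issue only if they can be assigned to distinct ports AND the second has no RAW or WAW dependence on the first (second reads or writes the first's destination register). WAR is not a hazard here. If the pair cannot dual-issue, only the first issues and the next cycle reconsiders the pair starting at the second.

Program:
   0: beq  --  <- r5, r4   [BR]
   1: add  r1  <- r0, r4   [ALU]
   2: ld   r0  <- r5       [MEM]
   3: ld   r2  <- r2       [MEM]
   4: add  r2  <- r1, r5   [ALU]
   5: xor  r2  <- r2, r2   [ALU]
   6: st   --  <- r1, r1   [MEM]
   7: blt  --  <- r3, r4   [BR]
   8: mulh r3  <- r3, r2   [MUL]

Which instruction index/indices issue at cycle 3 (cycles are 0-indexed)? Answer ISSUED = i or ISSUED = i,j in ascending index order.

ISSUED = 4

#0 head=0: beq.BR+add.ALU i0+i1 dual
#1 head=2: ld.MEM i2 no-port MEM/MEM
#2 head=3: ld.MEM i3 WAW r2
#3 head=4: add.ALU i4 RAW+WAW r2
#4 head=5: xor.ALU+st.MEM i5+i6 dual
#5 head=7: blt.BR i7 no-port BR/MUL
#6 head=8: mulh.MUL i8 tail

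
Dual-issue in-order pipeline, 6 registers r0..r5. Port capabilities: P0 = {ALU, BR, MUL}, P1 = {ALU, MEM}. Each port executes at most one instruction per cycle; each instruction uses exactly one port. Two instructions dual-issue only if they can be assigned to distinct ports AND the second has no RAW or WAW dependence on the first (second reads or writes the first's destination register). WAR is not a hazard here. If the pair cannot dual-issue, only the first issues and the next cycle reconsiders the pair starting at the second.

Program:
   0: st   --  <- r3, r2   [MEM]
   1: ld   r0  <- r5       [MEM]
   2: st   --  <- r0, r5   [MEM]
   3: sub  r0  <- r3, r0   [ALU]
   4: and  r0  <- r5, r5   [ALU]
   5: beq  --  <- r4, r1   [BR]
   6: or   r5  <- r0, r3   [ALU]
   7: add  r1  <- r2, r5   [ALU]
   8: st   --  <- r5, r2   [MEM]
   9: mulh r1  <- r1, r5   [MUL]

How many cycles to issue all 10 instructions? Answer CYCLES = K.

CYCLES = 7

[0] i0  st  -- no-port MEM/MEM
[1] i1  ld  -- no-port MEM/MEM
[2] i2/i3  st;sub  -- dual
[3] i4/i5  and;beq  -- dual
[4] i6  or  -- RAW r5
[5] i7/i8  add;st  -- dual
[6] i9  mulh  -- tail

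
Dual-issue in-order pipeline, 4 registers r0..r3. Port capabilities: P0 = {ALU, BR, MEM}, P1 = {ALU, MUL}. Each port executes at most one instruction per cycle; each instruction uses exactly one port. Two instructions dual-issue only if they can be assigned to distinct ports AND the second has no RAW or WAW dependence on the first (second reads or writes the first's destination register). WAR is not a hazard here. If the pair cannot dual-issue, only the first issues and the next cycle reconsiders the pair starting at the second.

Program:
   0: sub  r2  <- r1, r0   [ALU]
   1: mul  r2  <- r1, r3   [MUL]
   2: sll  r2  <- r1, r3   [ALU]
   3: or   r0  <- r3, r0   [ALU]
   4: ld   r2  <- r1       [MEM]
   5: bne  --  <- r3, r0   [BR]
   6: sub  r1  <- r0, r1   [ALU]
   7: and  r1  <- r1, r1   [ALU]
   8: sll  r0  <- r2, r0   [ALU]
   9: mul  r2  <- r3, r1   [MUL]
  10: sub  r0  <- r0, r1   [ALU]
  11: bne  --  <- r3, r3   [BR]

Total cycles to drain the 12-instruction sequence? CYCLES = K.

CYCLES = 8

  cy0 -> i0 (sub.ALU) WAW r2
  cy1 -> i1 (mul.MUL) WAW r2
  cy2 -> i2,i3 (sll.ALU+or.ALU) 2-wide
  cy3 -> i4 (ld.MEM) no-port MEM/BR
  cy4 -> i5,i6 (bne.BR+sub.ALU) 2-wide
  cy5 -> i7,i8 (and.ALU+sll.ALU) 2-wide
  cy6 -> i9,i10 (mul.MUL+sub.ALU) 2-wide
  cy7 -> i11 (bne.BR) tail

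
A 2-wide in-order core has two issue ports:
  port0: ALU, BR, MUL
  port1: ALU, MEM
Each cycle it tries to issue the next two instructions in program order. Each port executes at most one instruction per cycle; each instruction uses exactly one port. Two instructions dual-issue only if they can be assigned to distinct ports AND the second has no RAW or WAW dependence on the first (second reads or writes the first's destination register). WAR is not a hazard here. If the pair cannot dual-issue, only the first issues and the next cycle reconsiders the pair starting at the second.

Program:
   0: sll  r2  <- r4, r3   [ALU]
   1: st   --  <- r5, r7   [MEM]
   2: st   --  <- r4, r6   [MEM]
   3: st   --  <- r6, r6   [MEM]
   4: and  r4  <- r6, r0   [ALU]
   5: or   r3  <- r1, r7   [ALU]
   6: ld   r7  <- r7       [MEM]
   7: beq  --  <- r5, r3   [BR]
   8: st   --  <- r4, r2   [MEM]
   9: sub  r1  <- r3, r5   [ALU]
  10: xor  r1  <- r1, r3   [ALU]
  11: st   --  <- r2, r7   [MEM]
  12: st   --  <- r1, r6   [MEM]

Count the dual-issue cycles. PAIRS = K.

[0] i0/i1  sll/st  -- 2-wide
[1] i2  st  -- no-port MEM/MEM
[2] i3/i4  st/and  -- 2-wide
[3] i5/i6  or/ld  -- 2-wide
[4] i7/i8  beq/st  -- 2-wide
[5] i9  sub  -- RAW+WAW r1
[6] i10/i11  xor/st  -- 2-wide
[7] i12  st  -- tail

PAIRS = 5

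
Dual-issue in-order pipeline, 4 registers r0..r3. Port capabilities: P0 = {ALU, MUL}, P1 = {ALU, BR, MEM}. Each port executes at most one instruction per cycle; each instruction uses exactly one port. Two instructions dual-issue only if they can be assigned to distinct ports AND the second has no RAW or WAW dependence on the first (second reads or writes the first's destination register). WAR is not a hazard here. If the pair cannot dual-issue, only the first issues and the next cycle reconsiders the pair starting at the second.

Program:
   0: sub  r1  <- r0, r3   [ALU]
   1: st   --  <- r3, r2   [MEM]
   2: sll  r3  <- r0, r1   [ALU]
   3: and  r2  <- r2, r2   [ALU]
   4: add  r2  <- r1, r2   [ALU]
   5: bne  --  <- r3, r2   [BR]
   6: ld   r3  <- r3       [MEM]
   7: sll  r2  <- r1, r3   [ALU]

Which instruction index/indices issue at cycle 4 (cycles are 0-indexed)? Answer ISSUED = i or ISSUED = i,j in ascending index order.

ISSUED = 6

#0 head=0: sub/st i0,i1 dual
#1 head=2: sll/and i2,i3 dual
#2 head=4: add i4 RAW r2
#3 head=5: bne i5 no-port BR/MEM
#4 head=6: ld i6 RAW r3
#5 head=7: sll i7 tail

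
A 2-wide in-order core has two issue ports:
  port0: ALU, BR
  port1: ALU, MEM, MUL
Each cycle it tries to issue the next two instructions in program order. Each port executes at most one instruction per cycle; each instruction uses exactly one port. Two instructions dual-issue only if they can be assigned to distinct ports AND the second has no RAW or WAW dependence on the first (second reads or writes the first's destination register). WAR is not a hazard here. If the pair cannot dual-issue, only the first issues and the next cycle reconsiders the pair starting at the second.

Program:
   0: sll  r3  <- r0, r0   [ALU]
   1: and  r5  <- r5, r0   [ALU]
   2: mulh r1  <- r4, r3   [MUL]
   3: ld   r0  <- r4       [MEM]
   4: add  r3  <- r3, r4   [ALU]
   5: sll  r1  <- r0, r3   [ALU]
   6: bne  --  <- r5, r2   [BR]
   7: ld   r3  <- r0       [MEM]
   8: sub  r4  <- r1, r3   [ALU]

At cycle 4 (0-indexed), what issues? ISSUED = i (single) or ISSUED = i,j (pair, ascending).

ISSUED = 7

c0: i0/i1 sll.ALU and.ALU  dual
c1: i2 mulh.MUL  no-port MUL/MEM
c2: i3/i4 ld.MEM add.ALU  dual
c3: i5/i6 sll.ALU bne.BR  dual
c4: i7 ld.MEM  RAW r3
c5: i8 sub.ALU  tail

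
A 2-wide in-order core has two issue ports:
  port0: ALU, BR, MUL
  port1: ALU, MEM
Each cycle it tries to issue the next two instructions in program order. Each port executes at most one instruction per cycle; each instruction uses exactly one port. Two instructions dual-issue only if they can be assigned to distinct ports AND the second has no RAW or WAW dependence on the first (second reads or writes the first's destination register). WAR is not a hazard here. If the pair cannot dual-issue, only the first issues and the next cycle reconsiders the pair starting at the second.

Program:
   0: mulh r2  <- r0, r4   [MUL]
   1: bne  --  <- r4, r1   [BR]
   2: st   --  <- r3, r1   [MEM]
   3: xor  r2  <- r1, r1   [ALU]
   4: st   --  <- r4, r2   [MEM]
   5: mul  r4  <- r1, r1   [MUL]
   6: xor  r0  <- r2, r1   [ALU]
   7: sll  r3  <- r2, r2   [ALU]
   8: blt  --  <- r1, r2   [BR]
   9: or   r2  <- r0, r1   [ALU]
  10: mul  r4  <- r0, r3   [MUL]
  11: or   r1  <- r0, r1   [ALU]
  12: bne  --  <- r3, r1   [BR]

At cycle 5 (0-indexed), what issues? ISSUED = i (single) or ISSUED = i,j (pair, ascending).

0. mulh @i0  | no-port MUL/BR
1. bne st @i1&i2  | pair
2. xor @i3  | RAW r2
3. st mul @i4&i5  | pair
4. xor sll @i6&i7  | pair
5. blt or @i8&i9  | pair
6. mul or @i10&i11  | pair
7. bne @i12  | tail

ISSUED = 8,9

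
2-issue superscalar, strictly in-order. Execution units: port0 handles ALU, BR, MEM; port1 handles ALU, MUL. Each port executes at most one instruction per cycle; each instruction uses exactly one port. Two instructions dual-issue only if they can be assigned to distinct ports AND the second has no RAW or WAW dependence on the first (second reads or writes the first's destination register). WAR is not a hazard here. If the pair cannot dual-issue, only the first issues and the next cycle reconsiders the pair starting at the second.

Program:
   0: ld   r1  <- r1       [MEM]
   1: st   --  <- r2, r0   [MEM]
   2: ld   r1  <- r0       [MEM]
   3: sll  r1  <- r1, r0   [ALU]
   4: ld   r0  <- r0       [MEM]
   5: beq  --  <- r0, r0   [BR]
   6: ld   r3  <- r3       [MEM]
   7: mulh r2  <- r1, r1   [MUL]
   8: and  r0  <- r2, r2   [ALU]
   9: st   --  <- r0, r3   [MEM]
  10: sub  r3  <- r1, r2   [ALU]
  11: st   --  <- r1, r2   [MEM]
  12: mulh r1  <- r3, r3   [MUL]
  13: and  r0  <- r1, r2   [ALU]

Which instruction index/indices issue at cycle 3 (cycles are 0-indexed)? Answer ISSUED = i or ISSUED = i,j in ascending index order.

[0] i0  ld.MEM  -- no-port MEM/MEM
[1] i1  st.MEM  -- no-port MEM/MEM
[2] i2  ld.MEM  -- RAW+WAW r1
[3] i3/i4  sll.ALU/ld.MEM  -- pair
[4] i5  beq.BR  -- no-port BR/MEM
[5] i6/i7  ld.MEM/mulh.MUL  -- pair
[6] i8  and.ALU  -- RAW r0
[7] i9/i10  st.MEM/sub.ALU  -- pair
[8] i11/i12  st.MEM/mulh.MUL  -- pair
[9] i13  and.ALU  -- tail

ISSUED = 3,4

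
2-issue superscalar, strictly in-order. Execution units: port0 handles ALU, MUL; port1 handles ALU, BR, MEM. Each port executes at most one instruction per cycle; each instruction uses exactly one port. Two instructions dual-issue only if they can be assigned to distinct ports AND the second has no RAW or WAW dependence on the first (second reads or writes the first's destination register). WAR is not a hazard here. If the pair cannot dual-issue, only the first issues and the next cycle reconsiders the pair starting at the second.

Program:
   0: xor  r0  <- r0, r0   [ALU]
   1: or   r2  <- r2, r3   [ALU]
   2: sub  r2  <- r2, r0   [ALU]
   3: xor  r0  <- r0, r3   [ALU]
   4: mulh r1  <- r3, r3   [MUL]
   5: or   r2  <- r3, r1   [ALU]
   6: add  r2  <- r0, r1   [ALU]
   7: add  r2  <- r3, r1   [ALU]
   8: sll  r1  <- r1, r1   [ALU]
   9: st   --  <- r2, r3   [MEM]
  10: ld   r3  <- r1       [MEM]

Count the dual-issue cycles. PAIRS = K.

  cy0 -> i0/i1 (xor or) pair
  cy1 -> i2/i3 (sub xor) pair
  cy2 -> i4 (mulh) RAW r1
  cy3 -> i5 (or) WAW r2
  cy4 -> i6 (add) WAW r2
  cy5 -> i7/i8 (add sll) pair
  cy6 -> i9 (st) no-port MEM/MEM
  cy7 -> i10 (ld) tail

PAIRS = 3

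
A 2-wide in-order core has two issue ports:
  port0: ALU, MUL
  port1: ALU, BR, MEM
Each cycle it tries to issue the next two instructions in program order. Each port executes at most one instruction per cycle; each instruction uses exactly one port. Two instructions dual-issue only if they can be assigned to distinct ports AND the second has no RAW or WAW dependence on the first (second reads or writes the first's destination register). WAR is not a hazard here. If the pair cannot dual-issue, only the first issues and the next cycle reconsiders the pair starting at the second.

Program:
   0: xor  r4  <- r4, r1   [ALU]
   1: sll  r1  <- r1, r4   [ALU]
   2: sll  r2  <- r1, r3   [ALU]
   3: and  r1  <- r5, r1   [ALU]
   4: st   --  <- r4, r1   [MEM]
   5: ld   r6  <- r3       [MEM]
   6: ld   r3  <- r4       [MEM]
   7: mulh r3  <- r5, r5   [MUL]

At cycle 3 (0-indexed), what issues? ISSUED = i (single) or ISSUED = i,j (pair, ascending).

#0 head=0: xor i0 RAW r4
#1 head=1: sll i1 RAW r1
#2 head=2: sll/and i2,i3 2-wide
#3 head=4: st i4 no-port MEM/MEM
#4 head=5: ld i5 no-port MEM/MEM
#5 head=6: ld i6 WAW r3
#6 head=7: mulh i7 tail

ISSUED = 4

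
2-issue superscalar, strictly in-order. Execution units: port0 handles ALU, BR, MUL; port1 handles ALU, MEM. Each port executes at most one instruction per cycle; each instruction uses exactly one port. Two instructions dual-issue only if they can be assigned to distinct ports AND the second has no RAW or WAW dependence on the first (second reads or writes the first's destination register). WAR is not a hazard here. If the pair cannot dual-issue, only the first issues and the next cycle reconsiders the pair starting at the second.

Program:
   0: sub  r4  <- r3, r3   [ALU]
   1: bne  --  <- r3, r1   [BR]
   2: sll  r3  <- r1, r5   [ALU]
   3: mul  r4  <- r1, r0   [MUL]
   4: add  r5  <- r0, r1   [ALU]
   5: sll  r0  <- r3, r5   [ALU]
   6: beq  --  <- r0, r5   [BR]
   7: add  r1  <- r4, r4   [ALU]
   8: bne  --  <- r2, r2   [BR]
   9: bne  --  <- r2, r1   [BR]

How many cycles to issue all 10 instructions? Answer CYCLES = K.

CYCLES = 7

  cy0 -> i0+i1 (sub/bne) pair
  cy1 -> i2+i3 (sll/mul) pair
  cy2 -> i4 (add) RAW r5
  cy3 -> i5 (sll) RAW r0
  cy4 -> i6+i7 (beq/add) pair
  cy5 -> i8 (bne) no-port BR/BR
  cy6 -> i9 (bne) tail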